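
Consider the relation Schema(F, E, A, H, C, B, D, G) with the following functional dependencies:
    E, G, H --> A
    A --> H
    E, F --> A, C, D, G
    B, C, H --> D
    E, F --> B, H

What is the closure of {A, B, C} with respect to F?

{A, B, C, D, H}

Start with {A, B, C}.
A --> H applies; add {H} → now {A, B, C, H}.
B, C, H --> D applies; add {D} → now {A, B, C, D, H}.
No further FD applies.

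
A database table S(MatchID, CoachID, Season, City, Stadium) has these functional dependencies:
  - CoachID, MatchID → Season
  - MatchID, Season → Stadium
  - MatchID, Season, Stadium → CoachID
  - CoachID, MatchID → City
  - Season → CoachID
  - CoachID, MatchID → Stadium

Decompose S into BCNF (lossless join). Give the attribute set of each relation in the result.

Candidate keys of the original relation: {CoachID, MatchID}, {MatchID, Season}.
{City, CoachID, MatchID, Season, Stadium}: {Season} determines {CoachID, Season} here but is not a superkey — split on Season → CoachID, giving {CoachID, Season} and {City, MatchID, Season, Stadium}.
{CoachID, Season} has no BCNF violation.
{City, MatchID, Season, Stadium} has no BCNF violation.

{City, MatchID, Season, Stadium}; {CoachID, Season}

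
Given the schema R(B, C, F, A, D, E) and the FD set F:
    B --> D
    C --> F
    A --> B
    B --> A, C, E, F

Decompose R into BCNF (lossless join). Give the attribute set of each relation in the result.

{A, B, C, D, E}; {C, F}

Candidate keys of the original relation: {A}, {B}.
Within {A, B, C, D, E, F}: {C}⁺ ∩ {A, B, C, D, E, F} = {C, F}, not the whole set, so C --> F violates BCNF; decompose into {C, F} and {A, B, C, D, E}.
{C, F}: every determinant is a superkey — BCNF.
{A, B, C, D, E}: every determinant is a superkey — BCNF.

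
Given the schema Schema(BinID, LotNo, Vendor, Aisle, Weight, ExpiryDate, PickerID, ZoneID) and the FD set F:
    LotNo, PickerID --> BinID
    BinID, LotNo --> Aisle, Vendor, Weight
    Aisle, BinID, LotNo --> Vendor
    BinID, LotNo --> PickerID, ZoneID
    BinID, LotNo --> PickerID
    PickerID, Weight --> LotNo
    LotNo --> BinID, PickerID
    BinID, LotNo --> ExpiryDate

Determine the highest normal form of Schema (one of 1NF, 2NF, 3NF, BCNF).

BCNF

Candidate keys: {LotNo}, {PickerID, Weight}. Prime attributes: {LotNo, PickerID, Weight}.
Every FD has a superkey on the left, so the relation is in BCNF.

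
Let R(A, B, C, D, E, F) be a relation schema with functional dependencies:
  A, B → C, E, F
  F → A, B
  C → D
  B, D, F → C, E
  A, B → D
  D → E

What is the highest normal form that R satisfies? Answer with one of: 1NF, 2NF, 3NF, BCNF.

Candidate keys: {A, B}, {F}. Prime attributes: {A, B, F}.
C → D: {C}⁺ = {C, D, E}, which is not all of the attributes, so the left side is not a superkey — BCNF is violated.
C → D has non-prime {D} on the right and a non-superkey on the left, so 3NF fails.
Checking every proper subset of each key, none determines a non-prime attribute — 2NF is satisfied.

2NF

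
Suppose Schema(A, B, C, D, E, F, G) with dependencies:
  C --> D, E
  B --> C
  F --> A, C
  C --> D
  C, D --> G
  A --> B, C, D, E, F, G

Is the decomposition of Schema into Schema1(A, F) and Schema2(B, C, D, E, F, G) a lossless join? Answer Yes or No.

Yes

The shared attributes are {F} and {F}⁺ = {A, B, C, D, E, F, G}.
Schema1 is contained in that closure, so Schema1 ∩ Schema2 --> Schema1 holds and the join is lossless.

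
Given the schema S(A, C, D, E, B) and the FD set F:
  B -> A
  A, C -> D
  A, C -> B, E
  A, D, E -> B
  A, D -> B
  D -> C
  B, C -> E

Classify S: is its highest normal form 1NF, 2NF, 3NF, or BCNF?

3NF

Candidate keys: {A, C}, {A, D}, {B, C}, {B, D}. Prime attributes: {A, B, C, D}.
B -> A breaks BCNF: {B}⁺ = {A, B}, so {B} is not a superkey.
But every attribute on its right side ({A}) is prime, and the same holds for every other non-superkey FD, so 3NF still holds.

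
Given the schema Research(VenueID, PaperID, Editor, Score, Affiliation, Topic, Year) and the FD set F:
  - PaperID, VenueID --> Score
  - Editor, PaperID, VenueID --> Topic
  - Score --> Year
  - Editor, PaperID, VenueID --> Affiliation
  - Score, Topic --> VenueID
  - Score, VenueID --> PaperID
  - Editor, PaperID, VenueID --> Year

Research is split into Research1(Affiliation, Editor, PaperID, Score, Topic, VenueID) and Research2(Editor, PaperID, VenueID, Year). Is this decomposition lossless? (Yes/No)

Yes

The shared attributes are {Editor, PaperID, VenueID} and {Editor, PaperID, VenueID}⁺ = {Affiliation, Editor, PaperID, Score, Topic, VenueID, Year}.
Since Research1 ⊆ {Affiliation, Editor, PaperID, Score, Topic, VenueID, Year}, the intersection is a superkey of Research1; the decomposition is lossless.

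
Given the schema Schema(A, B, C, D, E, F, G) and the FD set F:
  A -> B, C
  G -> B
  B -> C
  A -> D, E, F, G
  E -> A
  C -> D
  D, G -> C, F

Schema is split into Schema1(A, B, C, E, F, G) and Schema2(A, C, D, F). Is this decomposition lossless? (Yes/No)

The shared attributes are {A, C, F} and {A, C, F}⁺ = {A, B, C, D, E, F, G}.
Since Schema1 ⊆ {A, B, C, D, E, F, G}, the intersection is a superkey of Schema1; the decomposition is lossless.

Yes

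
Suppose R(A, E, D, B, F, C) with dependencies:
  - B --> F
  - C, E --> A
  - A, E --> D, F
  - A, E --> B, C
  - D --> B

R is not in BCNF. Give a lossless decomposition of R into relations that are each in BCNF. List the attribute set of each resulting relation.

{A, C, D, E}; {B, D}; {B, F}

Candidate keys of the original relation: {A, E}, {C, E}.
Within {A, B, C, D, E, F}: {B}⁺ ∩ {A, B, C, D, E, F} = {B, F}, not the whole set, so B --> F violates BCNF; decompose into {B, F} and {A, B, C, D, E}.
{B, F} has no BCNF violation.
Within {A, B, C, D, E}: {D}⁺ ∩ {A, B, C, D, E} = {B, D}, not the whole set, so D --> B violates BCNF; decompose into {B, D} and {A, C, D, E}.
{B, D} has no BCNF violation.
{A, C, D, E} has no BCNF violation.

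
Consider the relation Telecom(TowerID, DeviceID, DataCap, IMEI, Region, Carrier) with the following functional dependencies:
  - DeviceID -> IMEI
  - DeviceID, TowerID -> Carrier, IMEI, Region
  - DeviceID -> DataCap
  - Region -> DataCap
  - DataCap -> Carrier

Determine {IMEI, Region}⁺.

{Carrier, DataCap, IMEI, Region}

Start with {IMEI, Region}.
Region -> DataCap applies; add {DataCap} → now {DataCap, IMEI, Region}.
DataCap -> Carrier applies; add {Carrier} → now {Carrier, DataCap, IMEI, Region}.
No further FD applies.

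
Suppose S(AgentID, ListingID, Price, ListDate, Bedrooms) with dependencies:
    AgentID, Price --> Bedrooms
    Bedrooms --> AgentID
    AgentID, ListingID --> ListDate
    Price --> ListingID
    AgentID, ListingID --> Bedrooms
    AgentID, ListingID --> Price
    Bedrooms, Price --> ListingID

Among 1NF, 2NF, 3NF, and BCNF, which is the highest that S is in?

Candidate keys: {AgentID, ListingID}, {AgentID, Price}, {Bedrooms, ListingID}, {Bedrooms, Price}. Prime attributes: {AgentID, Bedrooms, ListingID, Price}.
For Bedrooms --> AgentID we have {Bedrooms}⁺ = {AgentID, Bedrooms}; {Bedrooms} is not a superkey, so BCNF fails.
Its right-hand attributes {AgentID} are all prime, as are those of every other non-superkey FD — the relation is in 3NF.

3NF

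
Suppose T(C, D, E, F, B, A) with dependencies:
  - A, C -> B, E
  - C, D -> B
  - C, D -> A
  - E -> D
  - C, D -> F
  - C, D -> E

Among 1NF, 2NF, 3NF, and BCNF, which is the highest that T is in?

3NF

Candidate keys: {A, C}, {C, D}, {C, E}. Prime attributes: {A, C, D, E}.
E -> D breaks BCNF: {E}⁺ = {D, E}, so {E} is not a superkey.
Since {D} ⊆ prime attributes and every other non-superkey FD also has a prime right side, the schema is in 3NF.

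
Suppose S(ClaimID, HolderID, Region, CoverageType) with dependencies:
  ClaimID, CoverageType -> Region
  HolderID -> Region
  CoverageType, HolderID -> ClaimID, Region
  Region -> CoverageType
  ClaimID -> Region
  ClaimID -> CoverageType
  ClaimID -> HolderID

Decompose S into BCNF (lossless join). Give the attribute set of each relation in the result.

Candidate keys of the original relation: {ClaimID}, {HolderID}.
{ClaimID, CoverageType, HolderID, Region}: {Region} determines {CoverageType, Region} here but is not a superkey — split on Region -> CoverageType, giving {CoverageType, Region} and {ClaimID, HolderID, Region}.
{CoverageType, Region} has no BCNF violation.
{ClaimID, HolderID, Region} has no BCNF violation.

{ClaimID, HolderID, Region}; {CoverageType, Region}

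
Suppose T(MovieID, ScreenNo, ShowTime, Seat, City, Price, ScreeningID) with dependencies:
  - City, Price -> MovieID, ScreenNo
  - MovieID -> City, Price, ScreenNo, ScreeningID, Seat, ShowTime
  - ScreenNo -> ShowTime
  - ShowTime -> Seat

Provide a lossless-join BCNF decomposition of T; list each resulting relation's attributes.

{City, MovieID, Price, ScreenNo, ScreeningID}; {ScreenNo, ShowTime}; {Seat, ShowTime}

Candidate keys of the original relation: {City, Price}, {MovieID}.
In {City, MovieID, Price, ScreenNo, ScreeningID, Seat, ShowTime}, {ScreenNo} is not a superkey ({ScreenNo}⁺ restricted to this set is {ScreenNo, Seat, ShowTime}), so split on ScreenNo -> Seat, ShowTime into {ScreenNo, Seat, ShowTime} and {City, MovieID, Price, ScreenNo, ScreeningID}.
In {ScreenNo, Seat, ShowTime}, {ShowTime} is not a superkey ({ShowTime}⁺ restricted to this set is {Seat, ShowTime}), so split on ShowTime -> Seat into {Seat, ShowTime} and {ScreenNo, ShowTime}.
{Seat, ShowTime} has no BCNF violation.
{ScreenNo, ShowTime} has no BCNF violation.
{City, MovieID, Price, ScreenNo, ScreeningID} has no BCNF violation.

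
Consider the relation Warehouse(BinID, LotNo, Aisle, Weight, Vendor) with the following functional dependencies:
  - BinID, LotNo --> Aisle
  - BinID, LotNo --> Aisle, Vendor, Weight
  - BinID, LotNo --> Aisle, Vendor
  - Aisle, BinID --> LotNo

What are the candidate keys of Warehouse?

{Aisle, BinID}, {BinID, LotNo}

Attributes never on any right-hand side: {BinID} — every candidate key must contain it.
Closure of {Aisle, BinID} is {Aisle, BinID, LotNo, Vendor, Weight}, the whole schema; {Aisle, BinID} is a candidate key.
Closure of {BinID, LotNo} is {Aisle, BinID, LotNo, Vendor, Weight}, the whole schema; {BinID, LotNo} is a candidate key.
These are minimal and exhaustive — every other superkey contains one of them.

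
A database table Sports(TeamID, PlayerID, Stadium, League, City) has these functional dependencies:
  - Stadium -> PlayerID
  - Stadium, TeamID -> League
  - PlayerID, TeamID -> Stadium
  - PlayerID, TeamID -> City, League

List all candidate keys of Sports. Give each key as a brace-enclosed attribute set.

{PlayerID, TeamID}, {Stadium, TeamID}

Attributes never on any right-hand side: {TeamID} — every candidate key must contain it.
Closure of {PlayerID, TeamID} is {City, League, PlayerID, Stadium, TeamID}, the whole schema; {PlayerID, TeamID} is a candidate key.
Closure of {Stadium, TeamID} is {City, League, PlayerID, Stadium, TeamID}, the whole schema; {Stadium, TeamID} is a candidate key.
These are minimal and exhaustive — every other superkey contains one of them.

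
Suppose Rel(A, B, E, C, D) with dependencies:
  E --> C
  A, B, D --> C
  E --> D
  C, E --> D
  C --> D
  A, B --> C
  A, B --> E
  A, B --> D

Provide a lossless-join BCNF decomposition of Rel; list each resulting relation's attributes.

Candidate key of the original relation: {A, B}.
Within {A, B, C, D, E}: {E}⁺ ∩ {A, B, C, D, E} = {C, D, E}, not the whole set, so E --> C, D violates BCNF; decompose into {C, D, E} and {A, B, E}.
Within {C, D, E}: {C}⁺ ∩ {C, D, E} = {C, D}, not the whole set, so C --> D violates BCNF; decompose into {C, D} and {C, E}.
{C, D}: every determinant is a superkey — BCNF.
{C, E}: every determinant is a superkey — BCNF.
{A, B, E}: every determinant is a superkey — BCNF.

{A, B, E}; {C, D}; {C, E}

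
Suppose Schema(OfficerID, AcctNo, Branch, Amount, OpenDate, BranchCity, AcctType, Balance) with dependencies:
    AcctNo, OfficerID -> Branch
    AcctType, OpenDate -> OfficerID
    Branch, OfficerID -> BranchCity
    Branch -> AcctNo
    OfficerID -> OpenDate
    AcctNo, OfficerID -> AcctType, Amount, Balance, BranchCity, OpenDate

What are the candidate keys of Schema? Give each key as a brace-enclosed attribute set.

{AcctNo, OfficerID}⁺ = {AcctNo, AcctType, Amount, Balance, Branch, BranchCity, OfficerID, OpenDate}, which is every attribute, so {AcctNo, OfficerID} is a candidate key.
{Branch, OfficerID}⁺ = {AcctNo, AcctType, Amount, Balance, Branch, BranchCity, OfficerID, OpenDate}, which is every attribute, so {Branch, OfficerID} is a candidate key.
{AcctNo, AcctType, OpenDate}⁺ = {AcctNo, AcctType, Amount, Balance, Branch, BranchCity, OfficerID, OpenDate}, which is every attribute, so {AcctNo, AcctType, OpenDate} is a candidate key.
{AcctType, Branch, OpenDate}⁺ = {AcctNo, AcctType, Amount, Balance, Branch, BranchCity, OfficerID, OpenDate}, which is every attribute, so {AcctType, Branch, OpenDate} is a candidate key.
Any other superkey properly contains one of these, so there are no further candidate keys.

{AcctNo, AcctType, OpenDate}, {AcctNo, OfficerID}, {AcctType, Branch, OpenDate}, {Branch, OfficerID}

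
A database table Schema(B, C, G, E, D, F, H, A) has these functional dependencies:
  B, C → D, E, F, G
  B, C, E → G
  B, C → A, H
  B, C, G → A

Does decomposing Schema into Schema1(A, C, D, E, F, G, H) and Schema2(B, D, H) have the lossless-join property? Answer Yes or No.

No

Common attributes: {D, H}; their closure is {D, H}.
Neither Schema1 nor Schema2 is contained in that closure, so the decomposition is lossy.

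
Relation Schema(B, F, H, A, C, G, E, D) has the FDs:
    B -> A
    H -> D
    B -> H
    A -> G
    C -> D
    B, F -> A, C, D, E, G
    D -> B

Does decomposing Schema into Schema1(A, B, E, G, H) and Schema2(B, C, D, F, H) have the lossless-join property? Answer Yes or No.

No

Schema1 ∩ Schema2 = {B, H}; its closure under F is {A, B, D, G, H}.
Neither Schema1 nor Schema2 is contained in that closure, so the decomposition is lossy.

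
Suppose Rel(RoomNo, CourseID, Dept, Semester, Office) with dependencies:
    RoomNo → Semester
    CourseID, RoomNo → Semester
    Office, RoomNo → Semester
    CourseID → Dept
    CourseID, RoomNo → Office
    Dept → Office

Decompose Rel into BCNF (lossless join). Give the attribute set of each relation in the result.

Candidate key of the original relation: {CourseID, RoomNo}.
{CourseID, Dept, Office, RoomNo, Semester}: {RoomNo} determines {RoomNo, Semester} here but is not a superkey — split on RoomNo → Semester, giving {RoomNo, Semester} and {CourseID, Dept, Office, RoomNo}.
{RoomNo, Semester} is in BCNF.
{CourseID, Dept, Office, RoomNo}: {CourseID} determines {CourseID, Dept, Office} here but is not a superkey — split on CourseID → Dept, Office, giving {CourseID, Dept, Office} and {CourseID, RoomNo}.
{CourseID, Dept, Office}: {Dept} determines {Dept, Office} here but is not a superkey — split on Dept → Office, giving {Dept, Office} and {CourseID, Dept}.
{Dept, Office} is in BCNF.
{CourseID, Dept} is in BCNF.
{CourseID, RoomNo} is in BCNF.

{CourseID, Dept}; {CourseID, RoomNo}; {Dept, Office}; {RoomNo, Semester}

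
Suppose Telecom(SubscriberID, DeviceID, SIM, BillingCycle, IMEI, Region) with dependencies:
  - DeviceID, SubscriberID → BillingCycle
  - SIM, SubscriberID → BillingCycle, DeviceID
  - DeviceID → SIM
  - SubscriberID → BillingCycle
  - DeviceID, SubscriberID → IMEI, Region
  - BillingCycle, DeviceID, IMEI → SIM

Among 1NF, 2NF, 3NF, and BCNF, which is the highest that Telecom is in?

1NF

Candidate keys: {DeviceID, SubscriberID}, {SIM, SubscriberID}. Prime attributes: {DeviceID, SIM, SubscriberID}.
DeviceID → SIM: {DeviceID}⁺ = {DeviceID, SIM}, which is not all of the attributes, so the left side is not a superkey — BCNF is violated.
SubscriberID → BillingCycle determines the non-prime attribute {BillingCycle} from a non-superkey — 3NF is violated.
The proper key subset {SubscriberID} of {DeviceID, SubscriberID} determines non-prime {BillingCycle}, so the relation is not even in 2NF.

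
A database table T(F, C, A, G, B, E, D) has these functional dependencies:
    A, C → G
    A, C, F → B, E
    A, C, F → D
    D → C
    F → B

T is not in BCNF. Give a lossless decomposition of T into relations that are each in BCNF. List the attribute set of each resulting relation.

{A, C, G}; {A, D, E, F}; {B, F}; {C, D}

Candidate keys of the original relation: {A, C, F}, {A, D, F}.
{A, B, C, D, E, F, G}: {A, C} determines {A, C, G} here but is not a superkey — split on A, C → G, giving {A, C, G} and {A, B, C, D, E, F}.
{A, C, G}: every determinant is a superkey — BCNF.
{A, B, C, D, E, F}: {D} determines {C, D} here but is not a superkey — split on D → C, giving {C, D} and {A, B, D, E, F}.
{C, D}: every determinant is a superkey — BCNF.
{A, B, D, E, F}: {F} determines {B, F} here but is not a superkey — split on F → B, giving {B, F} and {A, D, E, F}.
{B, F}: every determinant is a superkey — BCNF.
{A, D, E, F}: every determinant is a superkey — BCNF.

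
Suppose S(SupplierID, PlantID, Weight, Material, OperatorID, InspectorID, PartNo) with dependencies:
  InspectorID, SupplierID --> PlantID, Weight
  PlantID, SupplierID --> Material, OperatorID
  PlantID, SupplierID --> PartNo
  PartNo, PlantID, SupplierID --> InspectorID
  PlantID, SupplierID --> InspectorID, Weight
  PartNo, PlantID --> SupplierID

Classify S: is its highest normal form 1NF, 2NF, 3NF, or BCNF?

Candidate keys: {InspectorID, SupplierID}, {PartNo, PlantID}, {PlantID, SupplierID}. Prime attributes: {InspectorID, PartNo, PlantID, SupplierID}.
Every FD has a superkey on the left, so the relation is in BCNF.

BCNF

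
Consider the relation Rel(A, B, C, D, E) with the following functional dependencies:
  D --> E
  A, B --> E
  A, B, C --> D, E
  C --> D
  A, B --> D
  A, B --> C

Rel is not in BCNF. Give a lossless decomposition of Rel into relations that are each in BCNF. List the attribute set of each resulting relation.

Candidate key of the original relation: {A, B}.
{A, B, C, D, E}: {D} determines {D, E} here but is not a superkey — split on D --> E, giving {D, E} and {A, B, C, D}.
{D, E} has no BCNF violation.
{A, B, C, D}: {C} determines {C, D} here but is not a superkey — split on C --> D, giving {C, D} and {A, B, C}.
{C, D} has no BCNF violation.
{A, B, C} has no BCNF violation.

{A, B, C}; {C, D}; {D, E}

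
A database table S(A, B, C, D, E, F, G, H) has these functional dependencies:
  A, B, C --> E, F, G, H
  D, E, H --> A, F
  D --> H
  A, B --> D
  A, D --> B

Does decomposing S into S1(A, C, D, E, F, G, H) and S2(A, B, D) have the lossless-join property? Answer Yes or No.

Yes

S1 ∩ S2 = {A, D}; its closure under F is {A, B, D, H}.
This includes all of S2, so the common attributes are a superkey of S2 — the join is lossless.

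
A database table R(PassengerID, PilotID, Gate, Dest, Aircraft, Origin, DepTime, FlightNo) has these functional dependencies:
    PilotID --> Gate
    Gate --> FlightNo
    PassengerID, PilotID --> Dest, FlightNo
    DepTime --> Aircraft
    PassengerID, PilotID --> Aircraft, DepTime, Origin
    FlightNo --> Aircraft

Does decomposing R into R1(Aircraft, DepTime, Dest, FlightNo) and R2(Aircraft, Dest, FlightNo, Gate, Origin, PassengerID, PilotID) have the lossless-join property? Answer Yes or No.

No

The shared attributes are {Aircraft, Dest, FlightNo} and {Aircraft, Dest, FlightNo}⁺ = {Aircraft, Dest, FlightNo}.
Neither R1 nor R2 is contained in that closure, so the decomposition is lossy.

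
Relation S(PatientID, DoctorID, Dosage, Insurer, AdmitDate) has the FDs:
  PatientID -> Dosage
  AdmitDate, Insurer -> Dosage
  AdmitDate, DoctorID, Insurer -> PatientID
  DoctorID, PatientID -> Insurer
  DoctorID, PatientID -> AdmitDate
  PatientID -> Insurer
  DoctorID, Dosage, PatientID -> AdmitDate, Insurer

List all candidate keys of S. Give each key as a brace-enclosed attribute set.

{DoctorID} never appears on the right of any FD, so every key must include it.
{DoctorID, PatientID}⁺ = {AdmitDate, DoctorID, Dosage, Insurer, PatientID} — all of the relation — so {DoctorID, PatientID} is a candidate key.
{AdmitDate, DoctorID, Insurer}⁺ = {AdmitDate, DoctorID, Dosage, Insurer, PatientID} — all of the relation — so {AdmitDate, DoctorID, Insurer} is a candidate key.
Any other superkey properly contains one of these, so there are no further candidate keys.

{AdmitDate, DoctorID, Insurer}, {DoctorID, PatientID}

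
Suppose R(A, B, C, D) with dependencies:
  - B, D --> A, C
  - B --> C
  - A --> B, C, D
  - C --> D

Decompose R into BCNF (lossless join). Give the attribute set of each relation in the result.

{A, B, C}; {C, D}

Candidate keys of the original relation: {A}, {B}.
In {A, B, C, D}, {C} is not a superkey ({C}⁺ restricted to this set is {C, D}), so split on C --> D into {C, D} and {A, B, C}.
{C, D} has no BCNF violation.
{A, B, C} has no BCNF violation.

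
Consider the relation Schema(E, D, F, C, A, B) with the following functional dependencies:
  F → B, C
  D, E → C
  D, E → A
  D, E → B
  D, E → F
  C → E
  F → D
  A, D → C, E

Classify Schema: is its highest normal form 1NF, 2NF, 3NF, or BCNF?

3NF

Candidate keys: {A, D}, {C, D}, {D, E}, {F}. Prime attributes: {A, C, D, E, F}.
C → E: {C}⁺ = {C, E}, which is not all of the attributes, so the left side is not a superkey — BCNF is violated.
But every attribute on its right side ({E}) is prime, and the same holds for every other non-superkey FD, so 3NF still holds.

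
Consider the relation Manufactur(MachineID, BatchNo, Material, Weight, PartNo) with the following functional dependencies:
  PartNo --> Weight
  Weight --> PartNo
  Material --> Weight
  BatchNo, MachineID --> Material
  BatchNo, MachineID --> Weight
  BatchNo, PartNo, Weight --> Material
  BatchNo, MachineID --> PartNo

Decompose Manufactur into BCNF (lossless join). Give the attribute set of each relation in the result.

Candidate key of the original relation: {BatchNo, MachineID}.
In {BatchNo, MachineID, Material, PartNo, Weight}, {PartNo} is not a superkey ({PartNo}⁺ restricted to this set is {PartNo, Weight}), so split on PartNo --> Weight into {PartNo, Weight} and {BatchNo, MachineID, Material, PartNo}.
{PartNo, Weight} has no BCNF violation.
In {BatchNo, MachineID, Material, PartNo}, {Material} is not a superkey ({Material}⁺ restricted to this set is {Material, PartNo}), so split on Material --> PartNo into {Material, PartNo} and {BatchNo, MachineID, Material}.
{Material, PartNo} has no BCNF violation.
{BatchNo, MachineID, Material} has no BCNF violation.

{BatchNo, MachineID, Material}; {Material, PartNo}; {PartNo, Weight}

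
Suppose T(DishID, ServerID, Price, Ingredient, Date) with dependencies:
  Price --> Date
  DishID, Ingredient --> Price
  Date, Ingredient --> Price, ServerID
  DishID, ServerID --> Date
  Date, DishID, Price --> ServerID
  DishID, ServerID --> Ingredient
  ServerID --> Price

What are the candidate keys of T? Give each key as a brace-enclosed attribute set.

{DishID, Ingredient}, {DishID, Price}, {DishID, ServerID}

{DishID} never appears on the right of any FD, so every key must include it.
{DishID, Ingredient}⁺ = {Date, DishID, Ingredient, Price, ServerID} — all of the relation — so {DishID, Ingredient} is a candidate key.
{DishID, Price}⁺ = {Date, DishID, Ingredient, Price, ServerID} — all of the relation — so {DishID, Price} is a candidate key.
{DishID, ServerID}⁺ = {Date, DishID, Ingredient, Price, ServerID} — all of the relation — so {DishID, ServerID} is a candidate key.
Any other superkey properly contains one of these, so there are no further candidate keys.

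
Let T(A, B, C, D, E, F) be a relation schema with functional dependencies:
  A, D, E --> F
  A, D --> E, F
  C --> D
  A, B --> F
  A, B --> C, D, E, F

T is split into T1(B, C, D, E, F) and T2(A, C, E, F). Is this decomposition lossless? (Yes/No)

The shared attributes are {C, E, F} and {C, E, F}⁺ = {C, D, E, F}.
T1 ⊄ {C, D, E, F} and T2 ⊄ {C, D, E, F}, so the split is lossy.

No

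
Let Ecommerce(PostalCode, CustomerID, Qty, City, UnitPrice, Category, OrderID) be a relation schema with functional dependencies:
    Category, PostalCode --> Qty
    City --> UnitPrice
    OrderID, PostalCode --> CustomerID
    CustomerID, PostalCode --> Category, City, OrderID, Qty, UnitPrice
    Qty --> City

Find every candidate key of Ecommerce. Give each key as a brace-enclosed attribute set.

{CustomerID, PostalCode}, {OrderID, PostalCode}

Attributes never on any right-hand side: {PostalCode} — every candidate key must contain it.
{CustomerID, PostalCode} is a candidate key since {CustomerID, PostalCode}⁺ = {Category, City, CustomerID, OrderID, PostalCode, Qty, UnitPrice} covers every attribute.
{OrderID, PostalCode} is a candidate key since {OrderID, PostalCode}⁺ = {Category, City, CustomerID, OrderID, PostalCode, Qty, UnitPrice} covers every attribute.
These are minimal and exhaustive — every other superkey contains one of them.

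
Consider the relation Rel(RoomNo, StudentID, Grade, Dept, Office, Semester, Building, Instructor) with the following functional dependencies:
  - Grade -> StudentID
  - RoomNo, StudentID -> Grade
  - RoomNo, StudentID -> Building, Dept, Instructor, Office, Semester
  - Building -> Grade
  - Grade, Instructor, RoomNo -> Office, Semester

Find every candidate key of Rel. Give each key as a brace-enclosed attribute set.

{Building, RoomNo}, {Grade, RoomNo}, {RoomNo, StudentID}

{RoomNo} never appears on the right of any FD, so every key must include it.
{Building, RoomNo} is a candidate key since {Building, RoomNo}⁺ = {Building, Dept, Grade, Instructor, Office, RoomNo, Semester, StudentID} covers every attribute.
{Grade, RoomNo} is a candidate key since {Grade, RoomNo}⁺ = {Building, Dept, Grade, Instructor, Office, RoomNo, Semester, StudentID} covers every attribute.
{RoomNo, StudentID} is a candidate key since {RoomNo, StudentID}⁺ = {Building, Dept, Grade, Instructor, Office, RoomNo, Semester, StudentID} covers every attribute.
Any other superkey properly contains one of these, so there are no further candidate keys.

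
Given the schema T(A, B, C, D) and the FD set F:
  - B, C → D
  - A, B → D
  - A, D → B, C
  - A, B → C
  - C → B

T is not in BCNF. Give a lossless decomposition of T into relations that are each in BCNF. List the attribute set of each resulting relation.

{A, C}; {B, C, D}

Candidate keys of the original relation: {A, B}, {A, C}, {A, D}.
Within {A, B, C, D}: {B, C}⁺ ∩ {A, B, C, D} = {B, C, D}, not the whole set, so B, C → D violates BCNF; decompose into {B, C, D} and {A, B, C}.
{B, C, D} is in BCNF.
Within {A, B, C}: {C}⁺ ∩ {A, B, C} = {B, C}, not the whole set, so C → B violates BCNF; decompose into {B, C} and {A, C}.
{B, C} is in BCNF.
{A, C} is in BCNF.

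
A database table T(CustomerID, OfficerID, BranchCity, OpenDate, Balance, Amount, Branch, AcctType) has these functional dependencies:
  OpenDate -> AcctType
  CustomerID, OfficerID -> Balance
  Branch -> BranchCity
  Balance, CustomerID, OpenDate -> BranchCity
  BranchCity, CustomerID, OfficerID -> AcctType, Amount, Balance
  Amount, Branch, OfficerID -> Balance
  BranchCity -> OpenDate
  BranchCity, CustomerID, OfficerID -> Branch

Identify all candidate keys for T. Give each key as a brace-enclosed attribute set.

{CustomerID, OfficerID} never appear on the right of any FD, so every key must include all of them.
Closure of {Branch, CustomerID, OfficerID} is {AcctType, Amount, Balance, Branch, BranchCity, CustomerID, OfficerID, OpenDate}, the whole schema; {Branch, CustomerID, OfficerID} is a candidate key.
Closure of {BranchCity, CustomerID, OfficerID} is {AcctType, Amount, Balance, Branch, BranchCity, CustomerID, OfficerID, OpenDate}, the whole schema; {BranchCity, CustomerID, OfficerID} is a candidate key.
Closure of {CustomerID, OfficerID, OpenDate} is {AcctType, Amount, Balance, Branch, BranchCity, CustomerID, OfficerID, OpenDate}, the whole schema; {CustomerID, OfficerID, OpenDate} is a candidate key.
These are minimal and exhaustive — every other superkey contains one of them.

{Branch, CustomerID, OfficerID}, {BranchCity, CustomerID, OfficerID}, {CustomerID, OfficerID, OpenDate}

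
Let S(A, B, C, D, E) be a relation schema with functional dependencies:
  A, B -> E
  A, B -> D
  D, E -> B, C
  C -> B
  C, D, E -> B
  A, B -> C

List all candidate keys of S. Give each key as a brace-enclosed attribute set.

{A, B}, {A, C}, {A, D, E}

{A} never appears on the right of any FD, so every key must include it.
Closure of {A, B} is {A, B, C, D, E}, the whole schema; {A, B} is a candidate key.
Closure of {A, C} is {A, B, C, D, E}, the whole schema; {A, C} is a candidate key.
Closure of {A, D, E} is {A, B, C, D, E}, the whole schema; {A, D, E} is a candidate key.
Any other superkey properly contains one of these, so there are no further candidate keys.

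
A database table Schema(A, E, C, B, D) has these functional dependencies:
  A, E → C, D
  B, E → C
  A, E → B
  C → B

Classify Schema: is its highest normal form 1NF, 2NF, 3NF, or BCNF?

2NF

Candidate key: {A, E}. Prime attributes: {A, E}.
For B, E → C we have {B, E}⁺ = {B, C, E}; {B, E} is not a superkey, so BCNF fails.
Because {C} is non-prime and the left side of B, E → C is not a superkey, the relation is not in 3NF.
Checking every proper subset of each key, none determines a non-prime attribute — 2NF is satisfied.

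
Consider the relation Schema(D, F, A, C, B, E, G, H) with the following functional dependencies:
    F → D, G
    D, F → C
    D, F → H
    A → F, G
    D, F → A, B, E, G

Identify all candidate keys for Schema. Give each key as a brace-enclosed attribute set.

{A}, {F}

{A}⁺ = {A, B, C, D, E, F, G, H} — all of the relation — so {A} is a candidate key.
{F}⁺ = {A, B, C, D, E, F, G, H} — all of the relation — so {F} is a candidate key.
These are minimal and exhaustive — every other superkey contains one of them.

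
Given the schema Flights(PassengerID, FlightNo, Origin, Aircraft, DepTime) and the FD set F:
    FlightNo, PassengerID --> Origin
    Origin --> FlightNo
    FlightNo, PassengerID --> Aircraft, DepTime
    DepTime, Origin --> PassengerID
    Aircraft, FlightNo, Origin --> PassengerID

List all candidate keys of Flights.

{Aircraft, Origin}, {DepTime, Origin}, {FlightNo, PassengerID}, {Origin, PassengerID}

{Aircraft, Origin} is a candidate key since {Aircraft, Origin}⁺ = {Aircraft, DepTime, FlightNo, Origin, PassengerID} covers every attribute.
{DepTime, Origin} is a candidate key since {DepTime, Origin}⁺ = {Aircraft, DepTime, FlightNo, Origin, PassengerID} covers every attribute.
{FlightNo, PassengerID} is a candidate key since {FlightNo, PassengerID}⁺ = {Aircraft, DepTime, FlightNo, Origin, PassengerID} covers every attribute.
{Origin, PassengerID} is a candidate key since {Origin, PassengerID}⁺ = {Aircraft, DepTime, FlightNo, Origin, PassengerID} covers every attribute.
Any other superkey properly contains one of these, so there are no further candidate keys.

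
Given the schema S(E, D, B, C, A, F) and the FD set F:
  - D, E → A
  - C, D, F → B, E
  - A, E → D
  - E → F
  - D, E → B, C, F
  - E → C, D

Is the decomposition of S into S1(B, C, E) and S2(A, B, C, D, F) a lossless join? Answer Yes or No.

No

The shared attributes are {B, C} and {B, C}⁺ = {B, C}.
Neither S1 nor S2 is contained in that closure, so the decomposition is lossy.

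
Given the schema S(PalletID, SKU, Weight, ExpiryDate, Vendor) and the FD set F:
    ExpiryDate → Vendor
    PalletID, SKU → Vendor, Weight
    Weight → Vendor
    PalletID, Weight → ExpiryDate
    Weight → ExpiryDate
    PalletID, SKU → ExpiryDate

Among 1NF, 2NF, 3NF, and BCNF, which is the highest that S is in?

2NF

Candidate key: {PalletID, SKU}. Prime attributes: {PalletID, SKU}.
ExpiryDate → Vendor breaks BCNF: {ExpiryDate}⁺ = {ExpiryDate, Vendor}, so {ExpiryDate} is not a superkey.
Because {Vendor} is non-prime and the left side of ExpiryDate → Vendor is not a superkey, the relation is not in 3NF.
No non-prime attribute depends on a proper subset of any candidate key, so 2NF holds.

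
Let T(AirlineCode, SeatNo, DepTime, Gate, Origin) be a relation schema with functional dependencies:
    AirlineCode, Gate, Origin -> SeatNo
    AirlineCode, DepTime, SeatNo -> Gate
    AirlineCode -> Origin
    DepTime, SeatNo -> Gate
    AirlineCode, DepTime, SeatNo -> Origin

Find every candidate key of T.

No FD produces {AirlineCode, DepTime}, so they must be in every candidate key.
{AirlineCode, DepTime, Gate} is a candidate key since {AirlineCode, DepTime, Gate}⁺ = {AirlineCode, DepTime, Gate, Origin, SeatNo} covers every attribute.
{AirlineCode, DepTime, SeatNo} is a candidate key since {AirlineCode, DepTime, SeatNo}⁺ = {AirlineCode, DepTime, Gate, Origin, SeatNo} covers every attribute.
Any other superkey properly contains one of these, so there are no further candidate keys.

{AirlineCode, DepTime, Gate}, {AirlineCode, DepTime, SeatNo}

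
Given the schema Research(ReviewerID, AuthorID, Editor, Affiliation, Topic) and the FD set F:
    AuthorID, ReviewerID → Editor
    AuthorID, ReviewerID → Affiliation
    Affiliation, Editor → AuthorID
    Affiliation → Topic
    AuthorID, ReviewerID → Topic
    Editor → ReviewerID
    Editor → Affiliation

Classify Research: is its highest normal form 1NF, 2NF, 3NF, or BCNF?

2NF

Candidate keys: {AuthorID, ReviewerID}, {Editor}. Prime attributes: {AuthorID, Editor, ReviewerID}.
Affiliation → Topic breaks BCNF: {Affiliation}⁺ = {Affiliation, Topic}, so {Affiliation} is not a superkey.
Because {Topic} is non-prime and the left side of Affiliation → Topic is not a superkey, the relation is not in 3NF.
No non-prime attribute depends on a proper subset of any candidate key, so 2NF holds.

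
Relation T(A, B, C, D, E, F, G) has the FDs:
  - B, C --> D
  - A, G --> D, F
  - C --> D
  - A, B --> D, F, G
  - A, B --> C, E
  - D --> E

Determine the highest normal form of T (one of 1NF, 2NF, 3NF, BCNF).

2NF

Candidate key: {A, B}. Prime attributes: {A, B}.
B, C --> D: {B, C}⁺ = {B, C, D, E}, which is not all of the attributes, so the left side is not a superkey — BCNF is violated.
B, C --> D determines the non-prime attribute {D} from a non-superkey — 3NF is violated.
No non-prime attribute depends on a proper subset of any candidate key, so 2NF holds.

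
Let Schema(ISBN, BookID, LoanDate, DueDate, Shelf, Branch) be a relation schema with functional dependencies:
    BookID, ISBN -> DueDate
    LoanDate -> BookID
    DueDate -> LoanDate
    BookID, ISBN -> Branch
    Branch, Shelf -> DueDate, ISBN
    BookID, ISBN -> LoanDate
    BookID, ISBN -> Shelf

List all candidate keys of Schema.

{BookID, ISBN}, {Branch, Shelf}, {DueDate, ISBN}, {ISBN, LoanDate}

{BookID, ISBN} is a candidate key since {BookID, ISBN}⁺ = {BookID, Branch, DueDate, ISBN, LoanDate, Shelf} covers every attribute.
{Branch, Shelf} is a candidate key since {Branch, Shelf}⁺ = {BookID, Branch, DueDate, ISBN, LoanDate, Shelf} covers every attribute.
{DueDate, ISBN} is a candidate key since {DueDate, ISBN}⁺ = {BookID, Branch, DueDate, ISBN, LoanDate, Shelf} covers every attribute.
{ISBN, LoanDate} is a candidate key since {ISBN, LoanDate}⁺ = {BookID, Branch, DueDate, ISBN, LoanDate, Shelf} covers every attribute.
These are minimal and exhaustive — every other superkey contains one of them.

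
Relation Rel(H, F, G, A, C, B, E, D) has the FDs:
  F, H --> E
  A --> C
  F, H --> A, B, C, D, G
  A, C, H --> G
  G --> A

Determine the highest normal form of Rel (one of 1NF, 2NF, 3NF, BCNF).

Candidate key: {F, H}. Prime attributes: {F, H}.
For A --> C we have {A}⁺ = {A, C}; {A} is not a superkey, so BCNF fails.
A --> C has non-prime {C} on the right and a non-superkey on the left, so 3NF fails.
Checking every proper subset of each key, none determines a non-prime attribute — 2NF is satisfied.

2NF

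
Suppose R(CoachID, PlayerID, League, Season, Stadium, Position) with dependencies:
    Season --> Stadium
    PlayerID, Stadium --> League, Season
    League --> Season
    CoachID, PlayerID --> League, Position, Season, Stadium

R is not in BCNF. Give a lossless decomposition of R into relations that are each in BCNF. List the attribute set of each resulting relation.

{CoachID, League, PlayerID, Position}; {League, Season}; {Season, Stadium}

Candidate key of the original relation: {CoachID, PlayerID}.
Within {CoachID, League, PlayerID, Position, Season, Stadium}: {Season}⁺ ∩ {CoachID, League, PlayerID, Position, Season, Stadium} = {Season, Stadium}, not the whole set, so Season --> Stadium violates BCNF; decompose into {Season, Stadium} and {CoachID, League, PlayerID, Position, Season}.
{Season, Stadium} is in BCNF.
Within {CoachID, League, PlayerID, Position, Season}: {League}⁺ ∩ {CoachID, League, PlayerID, Position, Season} = {League, Season}, not the whole set, so League --> Season violates BCNF; decompose into {League, Season} and {CoachID, League, PlayerID, Position}.
{League, Season} is in BCNF.
{CoachID, League, PlayerID, Position} is in BCNF.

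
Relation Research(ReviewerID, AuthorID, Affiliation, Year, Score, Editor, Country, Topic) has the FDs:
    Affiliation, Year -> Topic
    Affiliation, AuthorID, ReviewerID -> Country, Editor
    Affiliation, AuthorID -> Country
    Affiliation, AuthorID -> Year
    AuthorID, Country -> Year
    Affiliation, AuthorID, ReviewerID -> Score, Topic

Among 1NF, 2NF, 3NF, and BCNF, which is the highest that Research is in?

1NF

Candidate key: {Affiliation, AuthorID, ReviewerID}. Prime attributes: {Affiliation, AuthorID, ReviewerID}.
Affiliation, Year -> Topic: {Affiliation, Year}⁺ = {Affiliation, Topic, Year}, which is not all of the attributes, so the left side is not a superkey — BCNF is violated.
Because {Topic} is non-prime and the left side of Affiliation, Year -> Topic is not a superkey, the relation is not in 3NF.
{Affiliation, AuthorID} is a proper subset of the key {Affiliation, AuthorID, ReviewerID}, and {Affiliation, AuthorID}⁺ contains the non-prime attributes {Country, Topic, Year} — a partial dependency, so 2NF is violated.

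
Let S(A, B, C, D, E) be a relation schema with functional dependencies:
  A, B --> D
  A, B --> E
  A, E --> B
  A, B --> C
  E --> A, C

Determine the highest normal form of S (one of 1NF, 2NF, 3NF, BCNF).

Candidate keys: {A, B}, {E}. Prime attributes: {A, B, E}.
The left-hand side of every FD is a superkey, so BCNF is satisfied.

BCNF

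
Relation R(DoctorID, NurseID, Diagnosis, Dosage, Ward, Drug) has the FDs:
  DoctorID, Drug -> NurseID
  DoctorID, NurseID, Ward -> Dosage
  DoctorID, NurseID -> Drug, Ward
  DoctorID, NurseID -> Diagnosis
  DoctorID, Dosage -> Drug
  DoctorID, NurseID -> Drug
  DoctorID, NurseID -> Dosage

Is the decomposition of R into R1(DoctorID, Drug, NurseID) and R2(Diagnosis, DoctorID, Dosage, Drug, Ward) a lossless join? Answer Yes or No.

Yes

The shared attributes are {DoctorID, Drug} and {DoctorID, Drug}⁺ = {Diagnosis, DoctorID, Dosage, Drug, NurseID, Ward}.
This includes all of R1, so the common attributes are a superkey of R1 — the join is lossless.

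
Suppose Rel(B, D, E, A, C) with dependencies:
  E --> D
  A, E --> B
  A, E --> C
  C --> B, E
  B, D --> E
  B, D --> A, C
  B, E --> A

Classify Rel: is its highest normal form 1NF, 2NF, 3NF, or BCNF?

3NF

Candidate keys: {A, E}, {B, D}, {B, E}, {C}. Prime attributes: {A, B, C, D, E}.
E --> D: {E}⁺ = {D, E}, which is not all of the attributes, so the left side is not a superkey — BCNF is violated.
Its right-hand attributes {D} are all prime, as are those of every other non-superkey FD — the relation is in 3NF.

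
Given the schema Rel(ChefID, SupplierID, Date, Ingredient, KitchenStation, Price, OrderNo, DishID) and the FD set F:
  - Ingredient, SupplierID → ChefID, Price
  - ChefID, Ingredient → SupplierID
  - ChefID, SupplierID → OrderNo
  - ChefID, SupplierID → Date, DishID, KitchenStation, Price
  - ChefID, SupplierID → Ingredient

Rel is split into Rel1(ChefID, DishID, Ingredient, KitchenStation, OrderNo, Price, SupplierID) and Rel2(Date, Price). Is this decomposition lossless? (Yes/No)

Rel1 ∩ Rel2 = {Price}; its closure under F is {Price}.
Neither Rel1 nor Rel2 is contained in that closure, so the decomposition is lossy.

No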